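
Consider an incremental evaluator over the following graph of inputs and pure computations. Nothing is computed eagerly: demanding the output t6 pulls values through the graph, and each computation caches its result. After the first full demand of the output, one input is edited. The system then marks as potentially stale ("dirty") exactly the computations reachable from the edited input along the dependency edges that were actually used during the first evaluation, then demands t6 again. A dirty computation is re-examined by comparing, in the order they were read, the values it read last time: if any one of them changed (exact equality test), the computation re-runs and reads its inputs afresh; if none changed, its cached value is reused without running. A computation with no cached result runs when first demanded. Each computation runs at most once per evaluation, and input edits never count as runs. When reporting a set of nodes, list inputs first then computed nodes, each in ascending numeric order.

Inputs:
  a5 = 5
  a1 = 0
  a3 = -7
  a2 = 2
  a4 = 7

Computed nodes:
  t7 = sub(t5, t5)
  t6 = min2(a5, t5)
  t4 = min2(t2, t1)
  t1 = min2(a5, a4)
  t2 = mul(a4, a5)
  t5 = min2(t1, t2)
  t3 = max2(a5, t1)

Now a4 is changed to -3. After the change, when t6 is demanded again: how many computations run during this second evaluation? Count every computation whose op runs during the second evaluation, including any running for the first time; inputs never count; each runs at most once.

Run set: t1, t2, t5, t6 (4 run).

Initial pass — values computed on the first demand:
  t1 = min2(5, 7) = 5
  t2 = mul(7, 5) = 35
  t5 = min2(5, 35) = 5
  t6 = min2(5, 5) = 5

Second demand — change propagation:
  t1: re-runs because a4 7->-3; new result -3.
  t2: re-runs because a4 7->-3; new result -15.
  t5: re-runs because t1 5->-3; t2 35->-15; new result -15.
  t6: re-runs because t5 5->-15; new result -15.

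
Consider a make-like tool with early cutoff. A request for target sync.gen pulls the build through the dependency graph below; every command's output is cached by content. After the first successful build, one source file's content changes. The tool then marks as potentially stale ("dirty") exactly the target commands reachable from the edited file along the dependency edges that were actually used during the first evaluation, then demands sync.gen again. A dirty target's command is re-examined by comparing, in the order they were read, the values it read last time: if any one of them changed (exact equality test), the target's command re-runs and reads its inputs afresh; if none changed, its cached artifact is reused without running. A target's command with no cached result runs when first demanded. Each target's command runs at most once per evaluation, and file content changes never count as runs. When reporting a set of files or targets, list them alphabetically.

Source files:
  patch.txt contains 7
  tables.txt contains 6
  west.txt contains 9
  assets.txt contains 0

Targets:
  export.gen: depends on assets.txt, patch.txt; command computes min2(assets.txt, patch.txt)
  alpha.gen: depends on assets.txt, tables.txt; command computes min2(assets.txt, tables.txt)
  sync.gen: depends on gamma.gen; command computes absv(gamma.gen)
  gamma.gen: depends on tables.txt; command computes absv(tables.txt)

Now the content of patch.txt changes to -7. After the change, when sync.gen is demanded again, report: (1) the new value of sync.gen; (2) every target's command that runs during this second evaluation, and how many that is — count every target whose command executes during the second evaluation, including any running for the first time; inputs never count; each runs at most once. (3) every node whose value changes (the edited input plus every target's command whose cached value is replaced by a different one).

First demand of the output computes:
  gamma.gen = absv(6) = 6
  sync.gen = absv(6) = 6

After the edit, cleaning proceeds:
  patch.txt only reaches undemanded nodes; the second demand re-runs nothing.

Note the shortcut — patch.txt feeds only undemanded nodes, so no recomputation happens.

Demanding sync.gen again yields 6.
0 target commands run: none.
The nodes whose values change: patch.txt.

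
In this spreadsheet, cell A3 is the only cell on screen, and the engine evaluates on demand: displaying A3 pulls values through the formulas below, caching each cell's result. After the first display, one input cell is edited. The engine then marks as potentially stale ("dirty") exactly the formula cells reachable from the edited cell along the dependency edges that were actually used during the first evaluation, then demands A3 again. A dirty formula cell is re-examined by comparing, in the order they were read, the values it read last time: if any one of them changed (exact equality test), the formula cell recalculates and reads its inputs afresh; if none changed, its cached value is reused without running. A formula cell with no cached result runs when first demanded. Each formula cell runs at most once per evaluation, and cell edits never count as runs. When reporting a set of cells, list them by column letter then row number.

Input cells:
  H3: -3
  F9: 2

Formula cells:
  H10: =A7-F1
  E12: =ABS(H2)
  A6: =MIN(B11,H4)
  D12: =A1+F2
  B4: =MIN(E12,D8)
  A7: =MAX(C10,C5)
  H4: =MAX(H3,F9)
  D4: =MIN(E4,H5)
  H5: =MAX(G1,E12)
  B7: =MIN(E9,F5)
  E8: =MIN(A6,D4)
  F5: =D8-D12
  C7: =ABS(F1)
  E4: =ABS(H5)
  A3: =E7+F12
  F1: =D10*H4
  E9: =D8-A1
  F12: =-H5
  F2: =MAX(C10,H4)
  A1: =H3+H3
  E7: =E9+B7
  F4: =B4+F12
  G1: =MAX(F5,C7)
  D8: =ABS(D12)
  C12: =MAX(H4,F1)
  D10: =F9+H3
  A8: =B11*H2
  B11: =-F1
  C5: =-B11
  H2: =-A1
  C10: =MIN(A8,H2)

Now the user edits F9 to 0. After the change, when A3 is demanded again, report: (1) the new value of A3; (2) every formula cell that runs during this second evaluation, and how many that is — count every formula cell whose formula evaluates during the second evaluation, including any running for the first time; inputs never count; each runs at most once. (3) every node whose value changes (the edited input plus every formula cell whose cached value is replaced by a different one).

Initial pass — values computed on the first demand:
  A1 = -3 + -3 = -6
  D10 = 2 + -3 = -1
  H2 = -(-6) = 6
  E12 = ABS(6) = 6
  H4 = MAX(-3, 2) = 2
  F1 = -1 * 2 = -2
  B11 = -(-2) = 2
  A8 = 2 * 6 = 12
  C7 = ABS(-2) = 2
  C10 = MIN(12, 6) = 6
  F2 = MAX(6, 2) = 6
  D12 = -6 + 6 = 0
  D8 = ABS(0) = 0
  E9 = 0 - -6 = 6
  F5 = 0 - 0 = 0
  B7 = MIN(6, 0) = 0
  E7 = 6 + 0 = 6
  G1 = MAX(0, 2) = 2
  H5 = MAX(2, 6) = 6
  F12 = -(6) = -6
  A3 = 6 + -6 = 0

Second demand — change propagation:
  D10: re-runs because F9 2->0; new result -3.
  H4: re-runs because F9 2->0; new result 0.
  F1: re-runs because D10 -1->-3; H4 2->0; new result 0.
  B11: re-runs because F1 -2->0; new result 0.
  A8: re-runs because B11 2->0; new result 0.
  C7: re-runs because F1 -2->0; new result 0.
  C10: re-runs because A8 12->0; new result 0.
  F2: re-runs because C10 6->0; H4 2->0; new result 0.
  D12: re-runs because F2 6->0; new result -6.
  D8: re-runs because D12 0->-6; new result 6.
  E9: re-runs because D8 0->6; new result 12.
  F5: re-runs because D8 0->6; D12 0->-6; new result 12.
  B7: re-runs because E9 6->12; F5 0->12; new result 12.
  E7: re-runs because E9 6->12; B7 0->12; new result 24.
  G1: re-runs because F5 0->12; C7 2->0; new result 12.
  H5: re-runs because G1 2->12; new result 12.
  F12: re-runs because H5 6->12; new result -12.
  A3: re-runs because E7 6->24; F12 -6->-12; new result 12.

A3 now evaluates to 12.
Run set: A3, A8, B7, B11, C7, C10, D8, D10, D12, E7, E9, F1, F2, F5, F12, G1, H4, H5 (18 run).
Changed values: A3, A8, B7, B11, C7, C10, D8, D10, D12, E7, E9, F1, F2, F5, F9, F12, G1, H4, H5.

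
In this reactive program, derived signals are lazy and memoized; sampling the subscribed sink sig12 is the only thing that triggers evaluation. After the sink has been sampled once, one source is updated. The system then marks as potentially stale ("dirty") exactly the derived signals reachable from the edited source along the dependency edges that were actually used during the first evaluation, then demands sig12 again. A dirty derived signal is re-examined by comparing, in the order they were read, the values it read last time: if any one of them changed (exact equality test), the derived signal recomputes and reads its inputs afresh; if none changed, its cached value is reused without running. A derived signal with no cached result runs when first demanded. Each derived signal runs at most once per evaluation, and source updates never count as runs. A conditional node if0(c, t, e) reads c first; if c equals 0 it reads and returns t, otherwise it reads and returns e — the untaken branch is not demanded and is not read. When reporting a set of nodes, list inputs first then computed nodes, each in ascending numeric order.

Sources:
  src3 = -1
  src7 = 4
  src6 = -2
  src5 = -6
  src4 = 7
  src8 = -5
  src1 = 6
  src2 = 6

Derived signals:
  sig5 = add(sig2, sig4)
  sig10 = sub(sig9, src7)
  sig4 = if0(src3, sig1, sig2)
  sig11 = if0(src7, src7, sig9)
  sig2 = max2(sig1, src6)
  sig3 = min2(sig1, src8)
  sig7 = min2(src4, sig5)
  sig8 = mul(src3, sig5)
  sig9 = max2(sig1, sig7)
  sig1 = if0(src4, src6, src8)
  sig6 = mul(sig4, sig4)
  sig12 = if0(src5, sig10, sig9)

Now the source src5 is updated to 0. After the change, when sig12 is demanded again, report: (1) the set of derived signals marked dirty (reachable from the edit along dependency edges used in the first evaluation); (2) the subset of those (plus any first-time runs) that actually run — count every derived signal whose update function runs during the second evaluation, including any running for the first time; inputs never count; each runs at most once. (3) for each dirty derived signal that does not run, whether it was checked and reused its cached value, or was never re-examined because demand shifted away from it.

The edit dirties: sig12.
2 derived signals run: sig10, sig12.
No dirty derived signal escaped a run.
Note the branch switch — sig10 had no cache and runs now for the first time.

First demand of the output computes:
  sig1 = if0(src4=7 -> else branch src8) = -5
  sig2 = max2(-5, -2) = -2
  sig4 = if0(src3=-1 -> else branch sig2) = -2
  sig5 = add(-2, -2) = -4
  sig7 = min2(7, -4) = -4
  sig9 = max2(-5, -4) = -4
  sig12 = if0(src5=-6 -> else branch sig9) = -4

After the edit, cleaning proceeds:
  sig10: had never run; runs now, result -8.
  sig12: a read changed (src5 -6->0) — executes, giving -8.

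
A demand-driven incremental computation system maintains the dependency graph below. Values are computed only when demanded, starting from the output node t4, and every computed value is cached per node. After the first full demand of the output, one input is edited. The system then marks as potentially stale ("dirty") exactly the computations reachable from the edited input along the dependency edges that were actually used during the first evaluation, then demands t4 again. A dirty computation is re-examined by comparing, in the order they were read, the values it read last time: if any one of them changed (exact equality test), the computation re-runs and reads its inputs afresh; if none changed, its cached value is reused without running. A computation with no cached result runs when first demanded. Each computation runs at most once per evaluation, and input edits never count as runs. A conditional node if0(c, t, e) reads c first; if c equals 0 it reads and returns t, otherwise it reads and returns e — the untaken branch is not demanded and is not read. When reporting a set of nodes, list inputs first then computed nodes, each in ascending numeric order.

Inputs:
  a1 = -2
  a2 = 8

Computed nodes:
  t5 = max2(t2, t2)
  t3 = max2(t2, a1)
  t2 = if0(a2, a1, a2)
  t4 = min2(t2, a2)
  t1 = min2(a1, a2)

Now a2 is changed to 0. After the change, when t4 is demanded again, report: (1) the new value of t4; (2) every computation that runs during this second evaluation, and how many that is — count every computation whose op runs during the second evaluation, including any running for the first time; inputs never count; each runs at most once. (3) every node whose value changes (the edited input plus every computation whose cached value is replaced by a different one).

New value of t4: -2.
Computations that run: t2, t4 — 2 in total.
Values that change: a2, t2, t4.

First evaluation (everything demanded from the output):
  t2 = if0(a2=8 -> else branch a2) = 8
  t4 = min2(8, 8) = 8

Propagation after the edit:
  t2: runs — a2 8->0; a2 8->0; result -2.
  t4: runs — t2 8->-2; a2 8->0; result -2.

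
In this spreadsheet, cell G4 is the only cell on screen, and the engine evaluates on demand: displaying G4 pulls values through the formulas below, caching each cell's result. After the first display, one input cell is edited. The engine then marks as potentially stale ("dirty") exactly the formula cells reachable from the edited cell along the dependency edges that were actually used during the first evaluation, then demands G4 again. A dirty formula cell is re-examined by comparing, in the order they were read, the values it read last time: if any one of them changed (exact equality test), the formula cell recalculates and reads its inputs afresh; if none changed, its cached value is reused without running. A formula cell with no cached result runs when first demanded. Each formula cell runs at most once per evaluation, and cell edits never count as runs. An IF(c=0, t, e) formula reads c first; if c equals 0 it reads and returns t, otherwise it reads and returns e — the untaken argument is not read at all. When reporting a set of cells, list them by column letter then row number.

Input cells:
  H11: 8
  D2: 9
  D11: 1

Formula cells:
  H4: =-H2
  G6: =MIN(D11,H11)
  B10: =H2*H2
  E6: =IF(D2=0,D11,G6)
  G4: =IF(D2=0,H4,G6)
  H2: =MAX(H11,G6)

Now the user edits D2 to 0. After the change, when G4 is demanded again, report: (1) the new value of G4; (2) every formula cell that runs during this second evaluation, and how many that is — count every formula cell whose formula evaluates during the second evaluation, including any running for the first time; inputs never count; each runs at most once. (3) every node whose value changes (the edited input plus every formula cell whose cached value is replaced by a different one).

G4 now evaluates to -8.
Run set: G4, H2, H4 (3 run).
Changed values: D2, G4.
The important point: the flipped condition pulls in fresh nodes; H2, H4 run for the first time.

Initial pass — values computed on the first demand:
  G6 = MIN(1, 8) = 1
  G4 = IF(D2=0: D2=9 -> else branch G6) = 1

Second demand — change propagation:
  H2: newly demanded (no cache) — executes and yields 8.
  H4: newly demanded (no cache) — executes and yields -8.
  G4: re-runs because D2 9->0; new result -8.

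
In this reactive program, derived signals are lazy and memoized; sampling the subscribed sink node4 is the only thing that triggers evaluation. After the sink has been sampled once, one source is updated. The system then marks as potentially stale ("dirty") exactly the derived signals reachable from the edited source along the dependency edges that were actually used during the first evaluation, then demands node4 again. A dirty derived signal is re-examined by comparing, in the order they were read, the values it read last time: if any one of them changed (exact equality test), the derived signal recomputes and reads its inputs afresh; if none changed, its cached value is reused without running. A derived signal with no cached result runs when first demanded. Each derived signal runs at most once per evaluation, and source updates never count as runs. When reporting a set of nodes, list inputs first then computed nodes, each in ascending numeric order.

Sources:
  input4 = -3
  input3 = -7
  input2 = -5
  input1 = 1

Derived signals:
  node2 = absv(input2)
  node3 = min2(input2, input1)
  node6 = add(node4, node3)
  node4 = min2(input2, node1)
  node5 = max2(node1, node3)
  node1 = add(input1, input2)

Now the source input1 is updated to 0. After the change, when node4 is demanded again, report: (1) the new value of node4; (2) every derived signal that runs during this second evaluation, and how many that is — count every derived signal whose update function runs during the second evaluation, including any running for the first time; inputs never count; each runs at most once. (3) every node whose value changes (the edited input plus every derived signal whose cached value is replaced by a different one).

First demand of the output computes:
  node1 = add(1, -5) = -4
  node4 = min2(-5, -4) = -5

After the edit, cleaning proceeds:
  node1: a read changed (input1 1->0) — executes, giving -5.
  node4: a read changed (node1 -4->-5) — executes, giving -5 — identical to its old value.

Demanding node4 again yields -5.
2 derived signals run: node1, node4.
The nodes whose values change: input1, node1.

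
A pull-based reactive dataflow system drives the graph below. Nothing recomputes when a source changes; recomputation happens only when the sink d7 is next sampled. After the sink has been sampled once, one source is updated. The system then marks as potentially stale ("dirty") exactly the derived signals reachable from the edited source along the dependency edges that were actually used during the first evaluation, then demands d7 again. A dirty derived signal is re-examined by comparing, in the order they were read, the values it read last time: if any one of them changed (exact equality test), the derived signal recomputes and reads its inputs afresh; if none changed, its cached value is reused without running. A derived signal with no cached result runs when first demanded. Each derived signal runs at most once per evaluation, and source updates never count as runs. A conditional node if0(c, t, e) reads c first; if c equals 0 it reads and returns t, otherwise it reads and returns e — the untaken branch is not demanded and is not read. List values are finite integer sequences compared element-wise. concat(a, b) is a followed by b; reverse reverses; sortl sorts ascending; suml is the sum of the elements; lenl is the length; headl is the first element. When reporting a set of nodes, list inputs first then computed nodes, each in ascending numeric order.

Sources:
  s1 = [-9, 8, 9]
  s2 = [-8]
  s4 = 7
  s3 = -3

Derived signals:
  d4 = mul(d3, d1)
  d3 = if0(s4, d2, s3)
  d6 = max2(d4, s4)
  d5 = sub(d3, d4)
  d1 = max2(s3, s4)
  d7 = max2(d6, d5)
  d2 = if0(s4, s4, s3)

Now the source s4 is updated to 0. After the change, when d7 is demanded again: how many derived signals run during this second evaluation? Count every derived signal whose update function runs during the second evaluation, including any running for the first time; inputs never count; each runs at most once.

First evaluation (everything demanded from the output):
  d1 = max2(-3, 7) = 7
  d3 = if0(s4=7 -> else branch s3) = -3
  d4 = mul(-3, 7) = -21
  d5 = sub(-3, -21) = 18
  d6 = max2(-21, 7) = 7
  d7 = max2(7, 18) = 18

Propagation after the edit:
  d1: runs — s4 7->0; result 0.
  d2: demanded for the first time — runs, produces 0.
  d3: runs — s4 7->0; result 0.
  d4: runs — d3 -3->0; d1 7->0; result 0.
  d5: runs — d3 -3->0; d4 -21->0; result 0.
  d6: runs — d4 -21->0; s4 7->0; result 0.
  d7: runs — d6 7->0; d5 18->0; result 0.

Key observation: a condition flipped, so demand reaches new nodes — d2 runs for the first time.

Derived signals that run: d1, d2, d3, d4, d5, d6, d7 — 7 in total.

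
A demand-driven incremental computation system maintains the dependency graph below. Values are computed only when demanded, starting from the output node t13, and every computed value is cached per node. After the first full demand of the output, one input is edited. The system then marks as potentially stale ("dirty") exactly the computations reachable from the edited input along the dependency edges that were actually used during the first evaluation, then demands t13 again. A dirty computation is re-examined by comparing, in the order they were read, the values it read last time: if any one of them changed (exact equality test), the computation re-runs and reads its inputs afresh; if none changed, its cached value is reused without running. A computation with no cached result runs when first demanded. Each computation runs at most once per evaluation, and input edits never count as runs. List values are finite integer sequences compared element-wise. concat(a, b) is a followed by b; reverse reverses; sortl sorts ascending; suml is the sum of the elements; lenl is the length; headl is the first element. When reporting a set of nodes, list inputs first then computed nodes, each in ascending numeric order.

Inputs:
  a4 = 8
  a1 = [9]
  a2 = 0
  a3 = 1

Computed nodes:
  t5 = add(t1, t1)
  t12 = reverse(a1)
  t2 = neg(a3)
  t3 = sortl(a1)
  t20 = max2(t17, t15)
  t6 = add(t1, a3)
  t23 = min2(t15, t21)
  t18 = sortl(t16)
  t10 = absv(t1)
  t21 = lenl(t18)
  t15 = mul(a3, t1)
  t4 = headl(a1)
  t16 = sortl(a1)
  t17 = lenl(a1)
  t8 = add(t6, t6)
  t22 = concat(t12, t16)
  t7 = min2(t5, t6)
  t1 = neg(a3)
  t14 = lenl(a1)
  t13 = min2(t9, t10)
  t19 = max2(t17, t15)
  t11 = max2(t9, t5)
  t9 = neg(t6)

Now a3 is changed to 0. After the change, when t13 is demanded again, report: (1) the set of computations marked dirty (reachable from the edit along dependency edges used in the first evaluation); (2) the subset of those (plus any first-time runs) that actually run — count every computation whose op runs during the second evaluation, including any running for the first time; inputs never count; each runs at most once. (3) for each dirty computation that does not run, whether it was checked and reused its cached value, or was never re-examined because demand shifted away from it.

Marked dirty: t1, t6, t9, t10, t13.
Computations that run: t1, t6, t10, t13 — 4 in total.
Checked but reused from cache: t9.
Key observation: the cutoff stops propagation at t9 — its inputs' values are unchanged, so it reuses its cache.

First evaluation (everything demanded from the output):
  t1 = neg(1) = -1
  t6 = add(-1, 1) = 0
  t9 = neg(0) = 0
  t10 = absv(-1) = 1
  t13 = min2(0, 1) = 0

Propagation after the edit:
  t1: runs — a3 1->0; result 0.
  t6: runs — t1 -1->0; a3 1->0; result 0 (same value as before).
  t9: checked — values it read are unchanged (t6 unchanged); reused cached 0 without running.
  t10: runs — t1 -1->0; result 0.
  t13: runs — t10 1->0; result 0 (same value as before).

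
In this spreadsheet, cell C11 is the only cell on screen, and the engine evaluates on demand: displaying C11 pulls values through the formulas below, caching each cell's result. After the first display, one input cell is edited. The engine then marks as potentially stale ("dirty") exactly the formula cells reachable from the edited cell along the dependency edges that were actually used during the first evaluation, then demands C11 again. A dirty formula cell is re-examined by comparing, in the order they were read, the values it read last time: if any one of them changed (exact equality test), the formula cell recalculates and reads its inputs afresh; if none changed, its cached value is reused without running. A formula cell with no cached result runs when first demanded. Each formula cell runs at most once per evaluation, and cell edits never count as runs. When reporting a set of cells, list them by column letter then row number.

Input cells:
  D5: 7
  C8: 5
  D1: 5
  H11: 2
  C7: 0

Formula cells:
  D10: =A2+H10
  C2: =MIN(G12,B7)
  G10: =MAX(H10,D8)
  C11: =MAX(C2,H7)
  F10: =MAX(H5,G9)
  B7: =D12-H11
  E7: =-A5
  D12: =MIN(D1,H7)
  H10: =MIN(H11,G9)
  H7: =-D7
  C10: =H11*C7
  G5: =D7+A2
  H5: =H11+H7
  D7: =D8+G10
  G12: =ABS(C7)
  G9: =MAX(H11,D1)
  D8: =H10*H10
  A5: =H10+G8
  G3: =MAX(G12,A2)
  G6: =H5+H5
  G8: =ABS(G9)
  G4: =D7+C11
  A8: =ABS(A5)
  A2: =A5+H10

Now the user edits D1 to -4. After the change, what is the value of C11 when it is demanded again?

C11 now evaluates to -8.
The important point: at D8 every value read last time is unchanged, so the dirty flag clears without a run.

Initial pass — values computed on the first demand:
  G9 = MAX(2, 5) = 5
  G12 = ABS(0) = 0
  H10 = MIN(2, 5) = 2
  D8 = 2 * 2 = 4
  G10 = MAX(2, 4) = 4
  D7 = 4 + 4 = 8
  H7 = -(8) = -8
  D12 = MIN(5, -8) = -8
  B7 = -8 - 2 = -10
  C2 = MIN(0, -10) = -10
  C11 = MAX(-10, -8) = -8

Second demand — change propagation:
  G9: re-runs because D1 5->-4; new result 2.
  H10: re-runs because G9 5->2; new result 2 (unchanged).
  D8: re-examined; everything it read last time is the same (H10 unchanged, H10 unchanged) — cache 4 kept, no run.
  G10: re-examined; everything it read last time is the same (H10 unchanged, D8 unchanged) — cache 4 kept, no run.
  D7: re-examined; everything it read last time is the same (D8 unchanged, G10 unchanged) — cache 8 kept, no run.
  H7: re-examined; everything it read last time is the same (D7 unchanged) — cache -8 kept, no run.
  D12: re-runs because D1 5->-4; new result -8 (unchanged).
  B7: re-examined; everything it read last time is the same (D12 unchanged, H11 unchanged) — cache -10 kept, no run.
  C2: re-examined; everything it read last time is the same (G12 unchanged, B7 unchanged) — cache -10 kept, no run.
  C11: re-examined; everything it read last time is the same (C2 unchanged, H7 unchanged) — cache -8 kept, no run.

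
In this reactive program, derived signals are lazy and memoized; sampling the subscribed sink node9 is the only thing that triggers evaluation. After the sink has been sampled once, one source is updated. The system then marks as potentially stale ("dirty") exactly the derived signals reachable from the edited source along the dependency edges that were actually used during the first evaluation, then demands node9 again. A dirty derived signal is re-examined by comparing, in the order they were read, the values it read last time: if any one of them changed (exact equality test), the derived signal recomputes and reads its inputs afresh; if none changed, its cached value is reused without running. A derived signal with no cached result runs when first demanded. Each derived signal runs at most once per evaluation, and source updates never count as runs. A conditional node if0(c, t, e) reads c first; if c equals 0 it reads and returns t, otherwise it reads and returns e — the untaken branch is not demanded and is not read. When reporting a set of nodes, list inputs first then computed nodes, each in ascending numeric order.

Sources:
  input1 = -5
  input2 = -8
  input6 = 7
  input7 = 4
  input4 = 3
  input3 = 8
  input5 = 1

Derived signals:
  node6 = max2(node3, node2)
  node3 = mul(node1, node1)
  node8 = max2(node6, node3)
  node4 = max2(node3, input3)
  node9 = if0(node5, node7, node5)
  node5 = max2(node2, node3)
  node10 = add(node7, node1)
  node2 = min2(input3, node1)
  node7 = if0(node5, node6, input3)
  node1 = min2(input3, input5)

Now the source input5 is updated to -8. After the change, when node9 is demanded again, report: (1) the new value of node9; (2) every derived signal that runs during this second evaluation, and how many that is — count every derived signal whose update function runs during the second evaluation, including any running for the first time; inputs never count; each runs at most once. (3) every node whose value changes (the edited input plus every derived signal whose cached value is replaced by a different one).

First demand of the output computes:
  node1 = min2(8, 1) = 1
  node2 = min2(8, 1) = 1
  node3 = mul(1, 1) = 1
  node5 = max2(1, 1) = 1
  node9 = if0(node5=1 -> else branch node5) = 1

After the edit, cleaning proceeds:
  node1: a read changed (input5 1->-8) — executes, giving -8.
  node2: a read changed (node1 1->-8) — executes, giving -8.
  node3: a read changed (node1 1->-8; node1 1->-8) — executes, giving 64.
  node5: a read changed (node2 1->-8; node3 1->64) — executes, giving 64.
  node9: a read changed (node5 1->64; node5 1->64) — executes, giving 64.

Demanding node9 again yields 64.
5 derived signals run: node1, node2, node3, node5, node9.
The nodes whose values change: input5, node1, node2, node3, node5, node9.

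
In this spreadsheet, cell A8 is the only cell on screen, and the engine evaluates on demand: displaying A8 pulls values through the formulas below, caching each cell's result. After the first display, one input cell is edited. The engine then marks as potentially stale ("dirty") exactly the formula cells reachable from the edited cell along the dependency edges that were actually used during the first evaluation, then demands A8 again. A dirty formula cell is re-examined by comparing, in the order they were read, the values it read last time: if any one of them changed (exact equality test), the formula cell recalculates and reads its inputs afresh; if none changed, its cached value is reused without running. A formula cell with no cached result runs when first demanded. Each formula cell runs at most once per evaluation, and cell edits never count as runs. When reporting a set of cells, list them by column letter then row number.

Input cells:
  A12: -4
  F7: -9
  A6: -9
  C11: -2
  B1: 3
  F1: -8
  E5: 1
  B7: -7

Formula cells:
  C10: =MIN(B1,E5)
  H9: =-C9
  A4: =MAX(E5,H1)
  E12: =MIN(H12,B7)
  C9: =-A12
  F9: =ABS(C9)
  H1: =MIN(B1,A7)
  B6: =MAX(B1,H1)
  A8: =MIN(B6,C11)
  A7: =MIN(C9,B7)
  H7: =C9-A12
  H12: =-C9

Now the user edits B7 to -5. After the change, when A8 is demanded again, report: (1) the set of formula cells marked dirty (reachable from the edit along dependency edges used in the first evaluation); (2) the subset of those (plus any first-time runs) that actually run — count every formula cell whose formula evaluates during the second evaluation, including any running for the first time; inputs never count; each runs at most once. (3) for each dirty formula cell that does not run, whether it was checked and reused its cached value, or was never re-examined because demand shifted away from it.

Dirty set: A7, A8, B6, H1.
Run set: A7, B6, H1 (3 run).
Re-examined without running (cache reused): A8.
The important point: B6 recomputes to an identical value, and the output ends up unchanged.

Initial pass — values computed on the first demand:
  C9 = -(-4) = 4
  A7 = MIN(4, -7) = -7
  H1 = MIN(3, -7) = -7
  B6 = MAX(3, -7) = 3
  A8 = MIN(3, -2) = -2

Second demand — change propagation:
  A7: re-runs because B7 -7->-5; new result -5.
  H1: re-runs because A7 -7->-5; new result -5.
  B6: re-runs because H1 -7->-5; new result 3 (unchanged).
  A8: re-examined; everything it read last time is the same (B6 unchanged, C11 unchanged) — cache -2 kept, no run.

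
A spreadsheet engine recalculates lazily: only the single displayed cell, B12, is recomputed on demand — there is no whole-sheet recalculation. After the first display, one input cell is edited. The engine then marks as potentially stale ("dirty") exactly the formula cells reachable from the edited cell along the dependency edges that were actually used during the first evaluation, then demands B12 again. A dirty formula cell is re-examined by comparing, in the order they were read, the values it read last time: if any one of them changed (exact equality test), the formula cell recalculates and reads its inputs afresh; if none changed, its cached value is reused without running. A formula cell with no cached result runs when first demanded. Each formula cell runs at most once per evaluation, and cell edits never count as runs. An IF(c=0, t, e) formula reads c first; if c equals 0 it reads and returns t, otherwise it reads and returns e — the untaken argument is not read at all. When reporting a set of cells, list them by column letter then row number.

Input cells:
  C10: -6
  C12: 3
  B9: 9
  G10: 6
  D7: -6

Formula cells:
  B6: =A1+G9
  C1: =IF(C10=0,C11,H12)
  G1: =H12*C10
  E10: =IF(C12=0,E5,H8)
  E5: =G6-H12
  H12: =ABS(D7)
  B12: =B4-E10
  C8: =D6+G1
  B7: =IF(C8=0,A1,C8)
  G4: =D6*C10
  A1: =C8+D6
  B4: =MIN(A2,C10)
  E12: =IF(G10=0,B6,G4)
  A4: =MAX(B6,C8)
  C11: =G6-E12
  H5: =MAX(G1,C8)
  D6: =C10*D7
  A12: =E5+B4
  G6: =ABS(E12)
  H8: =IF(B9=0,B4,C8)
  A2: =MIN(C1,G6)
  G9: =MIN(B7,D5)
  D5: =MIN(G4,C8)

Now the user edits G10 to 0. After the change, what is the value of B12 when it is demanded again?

First evaluation (everything demanded from the output):
  D6 = -6 * -6 = 36
  G4 = 36 * -6 = -216
  E12 = IF(G10=0: G10=6 -> else branch G4) = -216
  G6 = ABS(-216) = 216
  H12 = ABS(-6) = 6
  C1 = IF(C10=0: C10=-6 -> else branch H12) = 6
  A2 = MIN(6, 216) = 6
  B4 = MIN(6, -6) = -6
  G1 = 6 * -6 = -36
  C8 = 36 + -36 = 0
  H8 = IF(B9=0: B9=9 -> else branch C8) = 0
  E10 = IF(C12=0: C12=3 -> else branch H8) = 0
  B12 = -6 - 0 = -6

Propagation after the edit:
  A1: demanded for the first time — runs, produces 36.
  B7: demanded for the first time — runs, produces 36.
  D5: demanded for the first time — runs, produces -216.
  G9: demanded for the first time — runs, produces -216.
  B6: demanded for the first time — runs, produces -180.
  E12: runs — G10 6->0; result -180.
  G6: runs — E12 -216->-180; result 180.
  A2: runs — G6 216->180; result 6 (same value as before).
  B4: checked — values it read are unchanged (A2 unchanged, C10 unchanged); reused cached -6 without running.
  B12: checked — values it read are unchanged (B4 unchanged, E10 unchanged); reused cached -6 without running.

Key observation: a condition flipped, so demand reaches new nodes — A1, B6, B7, D5, G9 run for the first time.

New value of B12: -6.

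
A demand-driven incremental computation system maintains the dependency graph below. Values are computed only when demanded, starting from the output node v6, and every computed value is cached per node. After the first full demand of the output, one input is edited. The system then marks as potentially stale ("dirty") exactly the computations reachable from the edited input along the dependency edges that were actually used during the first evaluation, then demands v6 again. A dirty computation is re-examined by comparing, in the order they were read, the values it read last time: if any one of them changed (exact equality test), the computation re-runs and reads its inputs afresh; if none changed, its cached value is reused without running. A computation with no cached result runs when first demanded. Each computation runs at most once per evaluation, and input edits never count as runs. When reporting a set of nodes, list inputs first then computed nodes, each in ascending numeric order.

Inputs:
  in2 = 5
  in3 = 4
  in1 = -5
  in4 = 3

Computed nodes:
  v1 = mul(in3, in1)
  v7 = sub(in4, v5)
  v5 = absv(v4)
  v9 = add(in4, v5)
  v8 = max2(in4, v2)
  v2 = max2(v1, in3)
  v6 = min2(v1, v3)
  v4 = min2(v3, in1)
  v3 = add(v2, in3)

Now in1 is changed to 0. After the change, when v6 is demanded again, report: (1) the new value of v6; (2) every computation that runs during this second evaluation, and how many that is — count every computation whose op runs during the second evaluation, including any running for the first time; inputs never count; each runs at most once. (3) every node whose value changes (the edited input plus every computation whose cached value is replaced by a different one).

First evaluation (everything demanded from the output):
  v1 = mul(4, -5) = -20
  v2 = max2(-20, 4) = 4
  v3 = add(4, 4) = 8
  v6 = min2(-20, 8) = -20

Propagation after the edit:
  v1: runs — in1 -5->0; result 0.
  v2: runs — v1 -20->0; result 4 (same value as before).
  v3: checked — values it read are unchanged (v2 unchanged, in3 unchanged); reused cached 8 without running.
  v6: runs — v1 -20->0; result 0.

Key observation: the cutoff stops propagation at v3 — its inputs' values are unchanged, so it reuses its cache.

New value of v6: 0.
Computations that run: v1, v2, v6 — 3 in total.
Values that change: in1, v1, v6.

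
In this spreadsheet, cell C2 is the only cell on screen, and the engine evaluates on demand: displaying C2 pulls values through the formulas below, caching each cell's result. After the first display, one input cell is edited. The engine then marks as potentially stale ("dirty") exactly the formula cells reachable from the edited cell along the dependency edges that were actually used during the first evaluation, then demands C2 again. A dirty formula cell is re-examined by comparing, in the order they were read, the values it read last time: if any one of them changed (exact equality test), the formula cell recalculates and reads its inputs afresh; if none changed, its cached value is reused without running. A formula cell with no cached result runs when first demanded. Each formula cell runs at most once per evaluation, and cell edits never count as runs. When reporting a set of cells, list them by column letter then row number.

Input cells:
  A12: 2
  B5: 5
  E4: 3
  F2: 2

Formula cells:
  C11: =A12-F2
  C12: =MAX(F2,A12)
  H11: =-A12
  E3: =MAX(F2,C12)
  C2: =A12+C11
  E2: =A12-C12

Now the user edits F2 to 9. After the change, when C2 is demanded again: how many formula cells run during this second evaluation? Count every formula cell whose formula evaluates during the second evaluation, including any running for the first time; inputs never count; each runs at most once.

Run set: C2, C11 (2 run).

Initial pass — values computed on the first demand:
  C11 = 2 - 2 = 0
  C2 = 2 + 0 = 2

Second demand — change propagation:
  C11: re-runs because F2 2->9; new result -7.
  C2: re-runs because C11 0->-7; new result -5.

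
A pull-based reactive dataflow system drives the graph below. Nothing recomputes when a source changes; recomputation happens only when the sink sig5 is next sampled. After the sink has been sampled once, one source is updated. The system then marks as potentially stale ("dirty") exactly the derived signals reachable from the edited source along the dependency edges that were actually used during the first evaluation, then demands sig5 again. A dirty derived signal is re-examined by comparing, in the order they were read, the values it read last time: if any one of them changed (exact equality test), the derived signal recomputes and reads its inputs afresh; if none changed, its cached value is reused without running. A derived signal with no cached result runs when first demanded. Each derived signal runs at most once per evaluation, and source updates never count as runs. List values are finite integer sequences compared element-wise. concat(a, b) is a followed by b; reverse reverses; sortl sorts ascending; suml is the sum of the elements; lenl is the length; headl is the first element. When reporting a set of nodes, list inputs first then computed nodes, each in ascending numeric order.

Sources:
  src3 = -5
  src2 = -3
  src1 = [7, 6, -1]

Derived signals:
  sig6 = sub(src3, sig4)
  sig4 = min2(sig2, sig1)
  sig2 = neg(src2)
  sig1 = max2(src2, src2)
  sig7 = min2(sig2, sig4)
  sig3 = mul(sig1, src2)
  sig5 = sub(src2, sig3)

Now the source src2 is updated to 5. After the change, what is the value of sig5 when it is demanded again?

First evaluation (everything demanded from the output):
  sig1 = max2(-3, -3) = -3
  sig3 = mul(-3, -3) = 9
  sig5 = sub(-3, 9) = -12

Propagation after the edit:
  sig1: runs — src2 -3->5; src2 -3->5; result 5.
  sig3: runs — sig1 -3->5; src2 -3->5; result 25.
  sig5: runs — src2 -3->5; sig3 9->25; result -20.

New value of sig5: -20.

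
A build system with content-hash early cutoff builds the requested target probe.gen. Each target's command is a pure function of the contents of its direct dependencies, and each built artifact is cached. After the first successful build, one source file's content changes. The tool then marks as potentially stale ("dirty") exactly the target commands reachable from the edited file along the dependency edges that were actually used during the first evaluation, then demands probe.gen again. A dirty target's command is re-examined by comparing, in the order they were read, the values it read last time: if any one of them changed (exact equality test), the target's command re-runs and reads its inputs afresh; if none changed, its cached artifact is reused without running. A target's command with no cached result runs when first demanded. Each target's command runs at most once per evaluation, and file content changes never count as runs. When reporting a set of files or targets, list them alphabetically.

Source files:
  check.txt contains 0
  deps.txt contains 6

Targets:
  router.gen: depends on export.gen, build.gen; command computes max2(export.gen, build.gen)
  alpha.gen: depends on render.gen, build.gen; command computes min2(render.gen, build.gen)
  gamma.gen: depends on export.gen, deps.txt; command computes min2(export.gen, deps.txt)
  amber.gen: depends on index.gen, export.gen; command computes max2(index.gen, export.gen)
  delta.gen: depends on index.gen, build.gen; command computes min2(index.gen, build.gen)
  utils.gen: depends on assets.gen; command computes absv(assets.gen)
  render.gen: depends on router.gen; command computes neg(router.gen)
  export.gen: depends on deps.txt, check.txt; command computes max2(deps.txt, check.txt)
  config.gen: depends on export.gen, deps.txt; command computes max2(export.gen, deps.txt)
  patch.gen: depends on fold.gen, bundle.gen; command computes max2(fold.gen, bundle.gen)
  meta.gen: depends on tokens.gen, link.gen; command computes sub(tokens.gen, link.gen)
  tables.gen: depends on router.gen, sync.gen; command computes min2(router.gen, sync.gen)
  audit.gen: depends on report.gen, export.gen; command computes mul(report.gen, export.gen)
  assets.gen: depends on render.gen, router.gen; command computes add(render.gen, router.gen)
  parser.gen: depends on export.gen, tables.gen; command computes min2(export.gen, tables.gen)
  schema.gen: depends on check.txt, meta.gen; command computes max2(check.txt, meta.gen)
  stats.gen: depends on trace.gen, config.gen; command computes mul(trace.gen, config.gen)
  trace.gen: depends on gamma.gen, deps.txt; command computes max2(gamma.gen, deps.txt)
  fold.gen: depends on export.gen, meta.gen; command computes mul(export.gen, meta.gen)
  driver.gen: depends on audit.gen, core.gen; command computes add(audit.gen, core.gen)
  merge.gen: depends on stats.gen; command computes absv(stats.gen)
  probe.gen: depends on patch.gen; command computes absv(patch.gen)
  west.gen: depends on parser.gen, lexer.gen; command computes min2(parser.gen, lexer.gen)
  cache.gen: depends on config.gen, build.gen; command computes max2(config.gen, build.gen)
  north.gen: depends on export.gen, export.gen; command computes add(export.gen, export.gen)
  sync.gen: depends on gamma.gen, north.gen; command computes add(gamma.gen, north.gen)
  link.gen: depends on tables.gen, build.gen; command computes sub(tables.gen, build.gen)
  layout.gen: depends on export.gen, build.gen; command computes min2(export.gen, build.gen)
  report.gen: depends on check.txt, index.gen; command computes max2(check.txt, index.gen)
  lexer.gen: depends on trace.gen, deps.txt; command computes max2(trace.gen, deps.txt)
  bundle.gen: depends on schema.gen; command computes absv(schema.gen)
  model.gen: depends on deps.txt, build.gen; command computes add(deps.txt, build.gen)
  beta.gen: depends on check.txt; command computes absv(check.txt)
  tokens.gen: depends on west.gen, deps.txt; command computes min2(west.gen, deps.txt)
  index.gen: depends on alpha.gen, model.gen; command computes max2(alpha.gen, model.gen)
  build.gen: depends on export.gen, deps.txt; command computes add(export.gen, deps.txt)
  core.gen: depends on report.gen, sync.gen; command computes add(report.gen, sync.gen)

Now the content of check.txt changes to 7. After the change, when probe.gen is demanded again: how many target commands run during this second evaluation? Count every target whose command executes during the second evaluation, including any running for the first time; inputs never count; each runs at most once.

Target commands that run: build.gen, bundle.gen, export.gen, fold.gen, gamma.gen, link.gen, north.gen, parser.gen, patch.gen, probe.gen, router.gen, schema.gen, sync.gen, tables.gen, west.gen — 15 in total.
Key observation: the cutoff stops propagation at trace.gen — its inputs' values are unchanged, so it reuses its cache.

First evaluation (everything demanded from the output):
  export.gen = max2(6, 0) = 6
  build.gen = add(6, 6) = 12
  gamma.gen = min2(6, 6) = 6
  north.gen = add(6, 6) = 12
  router.gen = max2(6, 12) = 12
  sync.gen = add(6, 12) = 18
  tables.gen = min2(12, 18) = 12
  link.gen = sub(12, 12) = 0
  parser.gen = min2(6, 12) = 6
  trace.gen = max2(6, 6) = 6
  lexer.gen = max2(6, 6) = 6
  west.gen = min2(6, 6) = 6
  tokens.gen = min2(6, 6) = 6
  meta.gen = sub(6, 0) = 6
  fold.gen = mul(6, 6) = 36
  schema.gen = max2(0, 6) = 6
  bundle.gen = absv(6) = 6
  patch.gen = max2(36, 6) = 36
  probe.gen = absv(36) = 36

Propagation after the edit:
  export.gen: runs — check.txt 0->7; result 7.
  build.gen: runs — export.gen 6->7; result 13.
  gamma.gen: runs — export.gen 6->7; result 6 (same value as before).
  north.gen: runs — export.gen 6->7; export.gen 6->7; result 14.
  router.gen: runs — export.gen 6->7; build.gen 12->13; result 13.
  sync.gen: runs — north.gen 12->14; result 20.
  tables.gen: runs — router.gen 12->13; sync.gen 18->20; result 13.
  link.gen: runs — tables.gen 12->13; build.gen 12->13; result 0 (same value as before).
  parser.gen: runs — export.gen 6->7; tables.gen 12->13; result 7.
  trace.gen: checked — values it read are unchanged (gamma.gen unchanged, deps.txt unchanged); reused cached 6 without running.
  lexer.gen: checked — values it read are unchanged (trace.gen unchanged, deps.txt unchanged); reused cached 6 without running.
  west.gen: runs — parser.gen 6->7; result 6 (same value as before).
  tokens.gen: checked — values it read are unchanged (west.gen unchanged, deps.txt unchanged); reused cached 6 without running.
  meta.gen: checked — values it read are unchanged (tokens.gen unchanged, link.gen unchanged); reused cached 6 without running.
  fold.gen: runs — export.gen 6->7; result 42.
  schema.gen: runs — check.txt 0->7; result 7.
  bundle.gen: runs — schema.gen 6->7; result 7.
  patch.gen: runs — fold.gen 36->42; bundle.gen 6->7; result 42.
  probe.gen: runs — patch.gen 36->42; result 42.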